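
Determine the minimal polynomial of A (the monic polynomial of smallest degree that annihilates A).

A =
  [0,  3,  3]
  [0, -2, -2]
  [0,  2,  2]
x^2

The characteristic polynomial is χ_A(x) = x^3, so the eigenvalues are known. The minimal polynomial is
  m_A(x) = Π_λ (x − λ)^{k_λ}
where k_λ is the size of the *largest* Jordan block for λ (equivalently, the smallest k with (A − λI)^k v = 0 for every generalised eigenvector v of λ).

  λ = 0: largest Jordan block has size 2, contributing (x − 0)^2

So m_A(x) = x^2 = x^2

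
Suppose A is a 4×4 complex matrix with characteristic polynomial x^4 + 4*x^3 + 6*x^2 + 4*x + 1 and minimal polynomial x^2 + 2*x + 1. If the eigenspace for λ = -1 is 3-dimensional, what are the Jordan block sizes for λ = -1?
Block sizes for λ = -1: [2, 1, 1]

Step 1 — from the characteristic polynomial, algebraic multiplicity of λ = -1 is 4. From dim ker(A − (-1)·I) = 3, there are exactly 3 Jordan blocks for λ = -1.
Step 2 — from the minimal polynomial, the factor (x + 1)^2 tells us the largest block for λ = -1 has size 2.
Step 3 — with total size 4, 3 blocks, and largest block 2, the block sizes (in nonincreasing order) are [2, 1, 1].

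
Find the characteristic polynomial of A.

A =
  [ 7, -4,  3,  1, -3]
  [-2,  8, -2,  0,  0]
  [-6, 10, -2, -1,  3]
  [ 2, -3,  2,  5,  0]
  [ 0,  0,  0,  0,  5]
x^5 - 23*x^4 + 211*x^3 - 965*x^2 + 2200*x - 2000

Expanding det(x·I − A) (e.g. by cofactor expansion or by noting that A is similar to its Jordan form J, which has the same characteristic polynomial as A) gives
  χ_A(x) = x^5 - 23*x^4 + 211*x^3 - 965*x^2 + 2200*x - 2000
which factors as (x - 5)^3*(x - 4)^2. The eigenvalues (with algebraic multiplicities) are λ = 4 with multiplicity 2, λ = 5 with multiplicity 3.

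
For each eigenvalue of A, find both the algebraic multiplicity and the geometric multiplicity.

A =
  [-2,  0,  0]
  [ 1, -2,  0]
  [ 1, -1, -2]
λ = -2: alg = 3, geom = 1

Step 1 — factor the characteristic polynomial to read off the algebraic multiplicities:
  χ_A(x) = (x + 2)^3

Step 2 — compute geometric multiplicities via the rank-nullity identity g(λ) = n − rank(A − λI):
  rank(A − (-2)·I) = 2, so dim ker(A − (-2)·I) = n − 2 = 1

Summary:
  λ = -2: algebraic multiplicity = 3, geometric multiplicity = 1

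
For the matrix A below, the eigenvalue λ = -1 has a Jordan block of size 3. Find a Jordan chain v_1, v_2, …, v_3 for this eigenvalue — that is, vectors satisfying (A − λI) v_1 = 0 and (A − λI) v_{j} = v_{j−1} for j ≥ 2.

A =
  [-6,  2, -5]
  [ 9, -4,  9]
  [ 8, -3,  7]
A Jordan chain for λ = -1 of length 3:
v_1 = (3, 0, -3)ᵀ
v_2 = (-5, 9, 8)ᵀ
v_3 = (1, 0, 0)ᵀ

Let N = A − (-1)·I. We want v_3 with N^3 v_3 = 0 but N^2 v_3 ≠ 0; then v_{j-1} := N · v_j for j = 3, …, 2.

Pick v_3 = (1, 0, 0)ᵀ.
Then v_2 = N · v_3 = (-5, 9, 8)ᵀ.
Then v_1 = N · v_2 = (3, 0, -3)ᵀ.

Sanity check: (A − (-1)·I) v_1 = (0, 0, 0)ᵀ = 0. ✓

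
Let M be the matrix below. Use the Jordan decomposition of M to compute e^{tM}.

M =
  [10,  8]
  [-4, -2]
e^{tM} =
  [2*exp(6*t) - exp(2*t), 2*exp(6*t) - 2*exp(2*t)]
  [-exp(6*t) + exp(2*t), -exp(6*t) + 2*exp(2*t)]

Strategy: write M = P · J · P⁻¹ where J is a Jordan canonical form, so e^{tM} = P · e^{tJ} · P⁻¹, and e^{tJ} can be computed block-by-block.

M has Jordan form
J =
  [2, 0]
  [0, 6]
(up to reordering of blocks).

Per-block formulas:
  For a 1×1 block at λ = 2: exp(t · [2]) = [e^(2t)].
  For a 1×1 block at λ = 6: exp(t · [6]) = [e^(6t)].

After assembling e^{tJ} and conjugating by P, we get:

e^{tM} =
  [2*exp(6*t) - exp(2*t), 2*exp(6*t) - 2*exp(2*t)]
  [-exp(6*t) + exp(2*t), -exp(6*t) + 2*exp(2*t)]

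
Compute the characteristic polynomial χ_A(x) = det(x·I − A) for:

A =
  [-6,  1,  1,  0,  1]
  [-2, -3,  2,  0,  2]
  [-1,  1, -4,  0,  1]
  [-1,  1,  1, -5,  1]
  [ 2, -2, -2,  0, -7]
x^5 + 25*x^4 + 250*x^3 + 1250*x^2 + 3125*x + 3125

Expanding det(x·I − A) (e.g. by cofactor expansion or by noting that A is similar to its Jordan form J, which has the same characteristic polynomial as A) gives
  χ_A(x) = x^5 + 25*x^4 + 250*x^3 + 1250*x^2 + 3125*x + 3125
which factors as (x + 5)^5. The eigenvalues (with algebraic multiplicities) are λ = -5 with multiplicity 5.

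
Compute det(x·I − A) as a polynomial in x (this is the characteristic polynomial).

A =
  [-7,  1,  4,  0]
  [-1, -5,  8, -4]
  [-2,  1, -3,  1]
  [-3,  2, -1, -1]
x^4 + 16*x^3 + 96*x^2 + 256*x + 256

Expanding det(x·I − A) (e.g. by cofactor expansion or by noting that A is similar to its Jordan form J, which has the same characteristic polynomial as A) gives
  χ_A(x) = x^4 + 16*x^3 + 96*x^2 + 256*x + 256
which factors as (x + 4)^4. The eigenvalues (with algebraic multiplicities) are λ = -4 with multiplicity 4.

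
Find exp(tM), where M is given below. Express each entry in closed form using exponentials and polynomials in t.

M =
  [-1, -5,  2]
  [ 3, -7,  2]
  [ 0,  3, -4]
e^{tM} =
  [-3*t^2*exp(-4*t) + 3*t*exp(-4*t) + exp(-4*t), 3*t^2*exp(-4*t) - 5*t*exp(-4*t), -2*t^2*exp(-4*t) + 2*t*exp(-4*t)]
  [3*t*exp(-4*t), -3*t*exp(-4*t) + exp(-4*t), 2*t*exp(-4*t)]
  [9*t^2*exp(-4*t)/2, -9*t^2*exp(-4*t)/2 + 3*t*exp(-4*t), 3*t^2*exp(-4*t) + exp(-4*t)]

Strategy: write M = P · J · P⁻¹ where J is a Jordan canonical form, so e^{tM} = P · e^{tJ} · P⁻¹, and e^{tJ} can be computed block-by-block.

M has Jordan form
J =
  [-4,  1,  0]
  [ 0, -4,  1]
  [ 0,  0, -4]
(up to reordering of blocks).

Per-block formulas:
  For a 3×3 Jordan block J_3(-4): exp(t · J_3(-4)) = e^(-4t)·(I + t·N + (t^2/2)·N^2), where N is the 3×3 nilpotent shift.

After assembling e^{tJ} and conjugating by P, we get:

e^{tM} =
  [-3*t^2*exp(-4*t) + 3*t*exp(-4*t) + exp(-4*t), 3*t^2*exp(-4*t) - 5*t*exp(-4*t), -2*t^2*exp(-4*t) + 2*t*exp(-4*t)]
  [3*t*exp(-4*t), -3*t*exp(-4*t) + exp(-4*t), 2*t*exp(-4*t)]
  [9*t^2*exp(-4*t)/2, -9*t^2*exp(-4*t)/2 + 3*t*exp(-4*t), 3*t^2*exp(-4*t) + exp(-4*t)]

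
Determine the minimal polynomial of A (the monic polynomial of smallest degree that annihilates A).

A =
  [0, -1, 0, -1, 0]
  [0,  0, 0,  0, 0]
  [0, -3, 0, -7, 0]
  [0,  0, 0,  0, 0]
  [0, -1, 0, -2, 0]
x^2

The characteristic polynomial is χ_A(x) = x^5, so the eigenvalues are known. The minimal polynomial is
  m_A(x) = Π_λ (x − λ)^{k_λ}
where k_λ is the size of the *largest* Jordan block for λ (equivalently, the smallest k with (A − λI)^k v = 0 for every generalised eigenvector v of λ).

  λ = 0: largest Jordan block has size 2, contributing (x − 0)^2

So m_A(x) = x^2 = x^2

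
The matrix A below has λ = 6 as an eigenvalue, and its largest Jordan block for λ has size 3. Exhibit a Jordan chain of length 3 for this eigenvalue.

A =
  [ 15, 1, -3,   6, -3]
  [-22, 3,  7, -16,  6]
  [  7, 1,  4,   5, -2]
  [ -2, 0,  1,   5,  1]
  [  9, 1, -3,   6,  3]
A Jordan chain for λ = 6 of length 3:
v_1 = (-1, 3, -1, 0, -1)ᵀ
v_2 = (9, -22, 7, -2, 9)ᵀ
v_3 = (1, 0, 0, 0, 0)ᵀ

Let N = A − (6)·I. We want v_3 with N^3 v_3 = 0 but N^2 v_3 ≠ 0; then v_{j-1} := N · v_j for j = 3, …, 2.

Pick v_3 = (1, 0, 0, 0, 0)ᵀ.
Then v_2 = N · v_3 = (9, -22, 7, -2, 9)ᵀ.
Then v_1 = N · v_2 = (-1, 3, -1, 0, -1)ᵀ.

Sanity check: (A − (6)·I) v_1 = (0, 0, 0, 0, 0)ᵀ = 0. ✓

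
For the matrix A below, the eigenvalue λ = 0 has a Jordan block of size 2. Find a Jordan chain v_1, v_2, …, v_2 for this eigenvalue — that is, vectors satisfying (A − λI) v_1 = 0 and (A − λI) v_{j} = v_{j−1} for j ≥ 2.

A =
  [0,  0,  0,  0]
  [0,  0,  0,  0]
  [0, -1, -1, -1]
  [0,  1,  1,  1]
A Jordan chain for λ = 0 of length 2:
v_1 = (0, 0, -1, 1)ᵀ
v_2 = (0, 1, 0, 0)ᵀ

Let N = A − (0)·I. We want v_2 with N^2 v_2 = 0 but N^1 v_2 ≠ 0; then v_{j-1} := N · v_j for j = 2, …, 2.

Pick v_2 = (0, 1, 0, 0)ᵀ.
Then v_1 = N · v_2 = (0, 0, -1, 1)ᵀ.

Sanity check: (A − (0)·I) v_1 = (0, 0, 0, 0)ᵀ = 0. ✓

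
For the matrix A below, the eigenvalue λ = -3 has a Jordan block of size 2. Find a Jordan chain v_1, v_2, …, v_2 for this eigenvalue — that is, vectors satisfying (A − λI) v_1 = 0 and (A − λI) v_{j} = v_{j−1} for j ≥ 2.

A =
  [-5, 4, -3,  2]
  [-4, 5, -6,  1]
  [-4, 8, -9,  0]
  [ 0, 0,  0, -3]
A Jordan chain for λ = -3 of length 2:
v_1 = (-2, -4, -4, 0)ᵀ
v_2 = (1, 0, 0, 0)ᵀ

Let N = A − (-3)·I. We want v_2 with N^2 v_2 = 0 but N^1 v_2 ≠ 0; then v_{j-1} := N · v_j for j = 2, …, 2.

Pick v_2 = (1, 0, 0, 0)ᵀ.
Then v_1 = N · v_2 = (-2, -4, -4, 0)ᵀ.

Sanity check: (A − (-3)·I) v_1 = (0, 0, 0, 0)ᵀ = 0. ✓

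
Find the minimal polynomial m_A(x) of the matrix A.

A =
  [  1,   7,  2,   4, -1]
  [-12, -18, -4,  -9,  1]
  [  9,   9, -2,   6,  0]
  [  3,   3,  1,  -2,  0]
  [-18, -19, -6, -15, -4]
x^3 + 15*x^2 + 75*x + 125

The characteristic polynomial is χ_A(x) = (x + 5)^5, so the eigenvalues are known. The minimal polynomial is
  m_A(x) = Π_λ (x − λ)^{k_λ}
where k_λ is the size of the *largest* Jordan block for λ (equivalently, the smallest k with (A − λI)^k v = 0 for every generalised eigenvector v of λ).

  λ = -5: largest Jordan block has size 3, contributing (x + 5)^3

So m_A(x) = (x + 5)^3 = x^3 + 15*x^2 + 75*x + 125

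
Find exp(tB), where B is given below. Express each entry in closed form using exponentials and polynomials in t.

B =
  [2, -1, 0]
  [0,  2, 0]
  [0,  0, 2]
e^{tB} =
  [exp(2*t), -t*exp(2*t), 0]
  [0, exp(2*t), 0]
  [0, 0, exp(2*t)]

Strategy: write B = P · J · P⁻¹ where J is a Jordan canonical form, so e^{tB} = P · e^{tJ} · P⁻¹, and e^{tJ} can be computed block-by-block.

B has Jordan form
J =
  [2, 1, 0]
  [0, 2, 0]
  [0, 0, 2]
(up to reordering of blocks).

Per-block formulas:
  For a 1×1 block at λ = 2: exp(t · [2]) = [e^(2t)].
  For a 2×2 Jordan block J_2(2): exp(t · J_2(2)) = e^(2t)·(I + t·N), where N is the 2×2 nilpotent shift.

After assembling e^{tJ} and conjugating by P, we get:

e^{tB} =
  [exp(2*t), -t*exp(2*t), 0]
  [0, exp(2*t), 0]
  [0, 0, exp(2*t)]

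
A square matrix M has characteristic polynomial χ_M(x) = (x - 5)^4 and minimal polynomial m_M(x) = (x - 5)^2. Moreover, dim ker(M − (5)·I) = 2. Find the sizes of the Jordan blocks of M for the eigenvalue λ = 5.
Block sizes for λ = 5: [2, 2]

Step 1 — from the characteristic polynomial, algebraic multiplicity of λ = 5 is 4. From dim ker(M − (5)·I) = 2, there are exactly 2 Jordan blocks for λ = 5.
Step 2 — from the minimal polynomial, the factor (x − 5)^2 tells us the largest block for λ = 5 has size 2.
Step 3 — with total size 4, 2 blocks, and largest block 2, the block sizes (in nonincreasing order) are [2, 2].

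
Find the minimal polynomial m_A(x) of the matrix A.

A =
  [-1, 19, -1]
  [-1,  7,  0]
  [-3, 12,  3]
x^3 - 9*x^2 + 27*x - 27

The characteristic polynomial is χ_A(x) = (x - 3)^3, so the eigenvalues are known. The minimal polynomial is
  m_A(x) = Π_λ (x − λ)^{k_λ}
where k_λ is the size of the *largest* Jordan block for λ (equivalently, the smallest k with (A − λI)^k v = 0 for every generalised eigenvector v of λ).

  λ = 3: largest Jordan block has size 3, contributing (x − 3)^3

So m_A(x) = (x - 3)^3 = x^3 - 9*x^2 + 27*x - 27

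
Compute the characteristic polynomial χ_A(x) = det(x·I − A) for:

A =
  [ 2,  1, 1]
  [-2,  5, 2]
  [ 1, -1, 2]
x^3 - 9*x^2 + 27*x - 27

Expanding det(x·I − A) (e.g. by cofactor expansion or by noting that A is similar to its Jordan form J, which has the same characteristic polynomial as A) gives
  χ_A(x) = x^3 - 9*x^2 + 27*x - 27
which factors as (x - 3)^3. The eigenvalues (with algebraic multiplicities) are λ = 3 with multiplicity 3.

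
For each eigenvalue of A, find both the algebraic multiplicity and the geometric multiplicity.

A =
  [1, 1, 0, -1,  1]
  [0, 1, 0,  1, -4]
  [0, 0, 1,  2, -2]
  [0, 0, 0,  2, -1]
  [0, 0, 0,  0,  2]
λ = 1: alg = 3, geom = 2; λ = 2: alg = 2, geom = 1

Step 1 — factor the characteristic polynomial to read off the algebraic multiplicities:
  χ_A(x) = (x - 2)^2*(x - 1)^3

Step 2 — compute geometric multiplicities via the rank-nullity identity g(λ) = n − rank(A − λI):
  rank(A − (1)·I) = 3, so dim ker(A − (1)·I) = n − 3 = 2
  rank(A − (2)·I) = 4, so dim ker(A − (2)·I) = n − 4 = 1

Summary:
  λ = 1: algebraic multiplicity = 3, geometric multiplicity = 2
  λ = 2: algebraic multiplicity = 2, geometric multiplicity = 1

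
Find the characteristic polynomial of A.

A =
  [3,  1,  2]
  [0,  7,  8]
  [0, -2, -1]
x^3 - 9*x^2 + 27*x - 27

Expanding det(x·I − A) (e.g. by cofactor expansion or by noting that A is similar to its Jordan form J, which has the same characteristic polynomial as A) gives
  χ_A(x) = x^3 - 9*x^2 + 27*x - 27
which factors as (x - 3)^3. The eigenvalues (with algebraic multiplicities) are λ = 3 with multiplicity 3.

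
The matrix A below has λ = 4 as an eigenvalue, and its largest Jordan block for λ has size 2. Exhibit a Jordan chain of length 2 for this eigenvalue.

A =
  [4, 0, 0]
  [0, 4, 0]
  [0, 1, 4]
A Jordan chain for λ = 4 of length 2:
v_1 = (0, 0, 1)ᵀ
v_2 = (0, 1, 0)ᵀ

Let N = A − (4)·I. We want v_2 with N^2 v_2 = 0 but N^1 v_2 ≠ 0; then v_{j-1} := N · v_j for j = 2, …, 2.

Pick v_2 = (0, 1, 0)ᵀ.
Then v_1 = N · v_2 = (0, 0, 1)ᵀ.

Sanity check: (A − (4)·I) v_1 = (0, 0, 0)ᵀ = 0. ✓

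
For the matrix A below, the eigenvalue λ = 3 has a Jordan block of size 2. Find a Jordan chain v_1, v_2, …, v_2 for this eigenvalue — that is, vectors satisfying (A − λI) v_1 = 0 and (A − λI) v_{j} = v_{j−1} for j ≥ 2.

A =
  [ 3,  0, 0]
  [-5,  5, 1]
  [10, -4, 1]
A Jordan chain for λ = 3 of length 2:
v_1 = (0, -5, 10)ᵀ
v_2 = (1, 0, 0)ᵀ

Let N = A − (3)·I. We want v_2 with N^2 v_2 = 0 but N^1 v_2 ≠ 0; then v_{j-1} := N · v_j for j = 2, …, 2.

Pick v_2 = (1, 0, 0)ᵀ.
Then v_1 = N · v_2 = (0, -5, 10)ᵀ.

Sanity check: (A − (3)·I) v_1 = (0, 0, 0)ᵀ = 0. ✓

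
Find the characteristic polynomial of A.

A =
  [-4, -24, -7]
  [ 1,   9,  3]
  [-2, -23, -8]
x^3 + 3*x^2 + 3*x + 1

Expanding det(x·I − A) (e.g. by cofactor expansion or by noting that A is similar to its Jordan form J, which has the same characteristic polynomial as A) gives
  χ_A(x) = x^3 + 3*x^2 + 3*x + 1
which factors as (x + 1)^3. The eigenvalues (with algebraic multiplicities) are λ = -1 with multiplicity 3.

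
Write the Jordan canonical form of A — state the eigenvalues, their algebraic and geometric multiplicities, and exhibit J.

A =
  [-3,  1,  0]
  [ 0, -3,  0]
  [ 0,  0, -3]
J_2(-3) ⊕ J_1(-3)

The characteristic polynomial is
  det(x·I − A) = x^3 + 9*x^2 + 27*x + 27 = (x + 3)^3

Eigenvalues and multiplicities (the geometric multiplicity of λ is n − rank(A − λI), which equals the number of Jordan blocks for λ):
  λ = -3: algebraic multiplicity = 3, geometric multiplicity = 2

Determining the block sizes for each eigenvalue:
  λ = -3: 2 blocks summing to 3 forces exactly one block of size 2 and the rest size 1 → block sizes [2, 1]

Assembling the blocks gives a Jordan form
J =
  [-3,  1,  0]
  [ 0, -3,  0]
  [ 0,  0, -3]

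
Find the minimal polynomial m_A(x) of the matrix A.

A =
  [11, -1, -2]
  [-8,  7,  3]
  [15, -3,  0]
x^3 - 18*x^2 + 108*x - 216

The characteristic polynomial is χ_A(x) = (x - 6)^3, so the eigenvalues are known. The minimal polynomial is
  m_A(x) = Π_λ (x − λ)^{k_λ}
where k_λ is the size of the *largest* Jordan block for λ (equivalently, the smallest k with (A − λI)^k v = 0 for every generalised eigenvector v of λ).

  λ = 6: largest Jordan block has size 3, contributing (x − 6)^3

So m_A(x) = (x - 6)^3 = x^3 - 18*x^2 + 108*x - 216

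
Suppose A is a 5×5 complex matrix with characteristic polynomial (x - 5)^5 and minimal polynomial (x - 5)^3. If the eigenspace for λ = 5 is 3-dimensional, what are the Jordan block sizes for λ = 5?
Block sizes for λ = 5: [3, 1, 1]

Step 1 — from the characteristic polynomial, algebraic multiplicity of λ = 5 is 5. From dim ker(A − (5)·I) = 3, there are exactly 3 Jordan blocks for λ = 5.
Step 2 — from the minimal polynomial, the factor (x − 5)^3 tells us the largest block for λ = 5 has size 3.
Step 3 — with total size 5, 3 blocks, and largest block 3, the block sizes (in nonincreasing order) are [3, 1, 1].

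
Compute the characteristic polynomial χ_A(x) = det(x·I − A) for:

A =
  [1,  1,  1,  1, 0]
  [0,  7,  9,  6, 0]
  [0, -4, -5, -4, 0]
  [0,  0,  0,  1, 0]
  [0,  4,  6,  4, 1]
x^5 - 5*x^4 + 10*x^3 - 10*x^2 + 5*x - 1

Expanding det(x·I − A) (e.g. by cofactor expansion or by noting that A is similar to its Jordan form J, which has the same characteristic polynomial as A) gives
  χ_A(x) = x^5 - 5*x^4 + 10*x^3 - 10*x^2 + 5*x - 1
which factors as (x - 1)^5. The eigenvalues (with algebraic multiplicities) are λ = 1 with multiplicity 5.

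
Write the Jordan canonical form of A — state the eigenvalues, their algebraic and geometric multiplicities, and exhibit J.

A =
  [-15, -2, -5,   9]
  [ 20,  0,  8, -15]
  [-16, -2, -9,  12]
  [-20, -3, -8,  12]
J_3(-3) ⊕ J_1(-3)

The characteristic polynomial is
  det(x·I − A) = x^4 + 12*x^3 + 54*x^2 + 108*x + 81 = (x + 3)^4

Eigenvalues and multiplicities (the geometric multiplicity of λ is n − rank(A − λI), which equals the number of Jordan blocks for λ):
  λ = -3: algebraic multiplicity = 4, geometric multiplicity = 2

Determining the block sizes for each eigenvalue:
  λ = -3: with am = 4 and gm = 2, the partition is not yet determined (e.g. several partitions of 4 into 2 parts exist). Let N = A − (-3)·I. Computing rank(N^1) = 2, rank(N^2) = 1, rank(N^3) = 0; the number of blocks of size ≥ j is rank(N^{j−1}) − rank(N^j), giving [2, 1, 1]. So we have 1 block(s) of size 3, 1 block(s) of size 1 → block sizes [3, 1]

Assembling the blocks gives a Jordan form
J =
  [-3,  1,  0,  0]
  [ 0, -3,  1,  0]
  [ 0,  0, -3,  0]
  [ 0,  0,  0, -3]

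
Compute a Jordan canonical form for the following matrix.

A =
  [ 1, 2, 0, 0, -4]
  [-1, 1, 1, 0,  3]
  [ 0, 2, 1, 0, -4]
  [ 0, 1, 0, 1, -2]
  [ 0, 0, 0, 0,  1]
J_3(1) ⊕ J_1(1) ⊕ J_1(1)

The characteristic polynomial is
  det(x·I − A) = x^5 - 5*x^4 + 10*x^3 - 10*x^2 + 5*x - 1 = (x - 1)^5

Eigenvalues and multiplicities (the geometric multiplicity of λ is n − rank(A − λI), which equals the number of Jordan blocks for λ):
  λ = 1: algebraic multiplicity = 5, geometric multiplicity = 3

Determining the block sizes for each eigenvalue:
  λ = 1: with am = 5 and gm = 3, the partition is not yet determined (e.g. several partitions of 5 into 3 parts exist). Let N = A − (1)·I. Computing rank(N^1) = 2, rank(N^2) = 1, rank(N^3) = 0; the number of blocks of size ≥ j is rank(N^{j−1}) − rank(N^j), giving [3, 1, 1]. So we have 1 block(s) of size 3, 2 block(s) of size 1 → block sizes [3, 1, 1]

Assembling the blocks gives a Jordan form
J =
  [1, 1, 0, 0, 0]
  [0, 1, 1, 0, 0]
  [0, 0, 1, 0, 0]
  [0, 0, 0, 1, 0]
  [0, 0, 0, 0, 1]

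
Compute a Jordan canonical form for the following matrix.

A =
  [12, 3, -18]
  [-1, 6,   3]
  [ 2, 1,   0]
J_3(6)

The characteristic polynomial is
  det(x·I − A) = x^3 - 18*x^2 + 108*x - 216 = (x - 6)^3

Eigenvalues and multiplicities (the geometric multiplicity of λ is n − rank(A − λI), which equals the number of Jordan blocks for λ):
  λ = 6: algebraic multiplicity = 3, geometric multiplicity = 1

Determining the block sizes for each eigenvalue:
  λ = 6: one block (gm = 1), so the single block has size am = 3 → block sizes [3]

Assembling the blocks gives a Jordan form
J =
  [6, 1, 0]
  [0, 6, 1]
  [0, 0, 6]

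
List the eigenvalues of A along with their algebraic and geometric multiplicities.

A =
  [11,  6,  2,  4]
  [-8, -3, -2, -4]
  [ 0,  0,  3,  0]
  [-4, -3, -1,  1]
λ = 3: alg = 4, geom = 3

Step 1 — factor the characteristic polynomial to read off the algebraic multiplicities:
  χ_A(x) = (x - 3)^4

Step 2 — compute geometric multiplicities via the rank-nullity identity g(λ) = n − rank(A − λI):
  rank(A − (3)·I) = 1, so dim ker(A − (3)·I) = n − 1 = 3

Summary:
  λ = 3: algebraic multiplicity = 4, geometric multiplicity = 3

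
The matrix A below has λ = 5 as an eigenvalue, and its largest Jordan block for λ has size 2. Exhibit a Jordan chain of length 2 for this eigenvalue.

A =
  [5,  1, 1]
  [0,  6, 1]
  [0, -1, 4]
A Jordan chain for λ = 5 of length 2:
v_1 = (1, 1, -1)ᵀ
v_2 = (0, 1, 0)ᵀ

Let N = A − (5)·I. We want v_2 with N^2 v_2 = 0 but N^1 v_2 ≠ 0; then v_{j-1} := N · v_j for j = 2, …, 2.

Pick v_2 = (0, 1, 0)ᵀ.
Then v_1 = N · v_2 = (1, 1, -1)ᵀ.

Sanity check: (A − (5)·I) v_1 = (0, 0, 0)ᵀ = 0. ✓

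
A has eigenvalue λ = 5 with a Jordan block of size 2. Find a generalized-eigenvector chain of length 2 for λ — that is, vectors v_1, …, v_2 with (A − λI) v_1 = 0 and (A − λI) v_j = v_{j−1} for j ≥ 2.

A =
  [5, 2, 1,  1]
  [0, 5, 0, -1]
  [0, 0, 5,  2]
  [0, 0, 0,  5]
A Jordan chain for λ = 5 of length 2:
v_1 = (2, 0, 0, 0)ᵀ
v_2 = (0, 1, 0, 0)ᵀ

Let N = A − (5)·I. We want v_2 with N^2 v_2 = 0 but N^1 v_2 ≠ 0; then v_{j-1} := N · v_j for j = 2, …, 2.

Pick v_2 = (0, 1, 0, 0)ᵀ.
Then v_1 = N · v_2 = (2, 0, 0, 0)ᵀ.

Sanity check: (A − (5)·I) v_1 = (0, 0, 0, 0)ᵀ = 0. ✓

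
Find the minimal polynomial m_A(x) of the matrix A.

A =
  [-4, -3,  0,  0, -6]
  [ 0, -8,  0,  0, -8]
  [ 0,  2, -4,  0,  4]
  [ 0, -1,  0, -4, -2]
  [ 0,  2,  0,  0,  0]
x^2 + 8*x + 16

The characteristic polynomial is χ_A(x) = (x + 4)^5, so the eigenvalues are known. The minimal polynomial is
  m_A(x) = Π_λ (x − λ)^{k_λ}
where k_λ is the size of the *largest* Jordan block for λ (equivalently, the smallest k with (A − λI)^k v = 0 for every generalised eigenvector v of λ).

  λ = -4: largest Jordan block has size 2, contributing (x + 4)^2

So m_A(x) = (x + 4)^2 = x^2 + 8*x + 16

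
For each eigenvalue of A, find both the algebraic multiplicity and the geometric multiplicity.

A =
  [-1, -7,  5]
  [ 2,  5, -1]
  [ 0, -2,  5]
λ = 3: alg = 3, geom = 1

Step 1 — factor the characteristic polynomial to read off the algebraic multiplicities:
  χ_A(x) = (x - 3)^3

Step 2 — compute geometric multiplicities via the rank-nullity identity g(λ) = n − rank(A − λI):
  rank(A − (3)·I) = 2, so dim ker(A − (3)·I) = n − 2 = 1

Summary:
  λ = 3: algebraic multiplicity = 3, geometric multiplicity = 1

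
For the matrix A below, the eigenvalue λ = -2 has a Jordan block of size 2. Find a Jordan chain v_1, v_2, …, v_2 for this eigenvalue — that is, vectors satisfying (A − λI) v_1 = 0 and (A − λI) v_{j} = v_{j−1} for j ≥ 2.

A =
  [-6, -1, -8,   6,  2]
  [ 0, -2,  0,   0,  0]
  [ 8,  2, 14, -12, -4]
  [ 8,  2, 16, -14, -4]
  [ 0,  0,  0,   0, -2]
A Jordan chain for λ = -2 of length 2:
v_1 = (-4, 0, 8, 8, 0)ᵀ
v_2 = (1, 0, 0, 0, 0)ᵀ

Let N = A − (-2)·I. We want v_2 with N^2 v_2 = 0 but N^1 v_2 ≠ 0; then v_{j-1} := N · v_j for j = 2, …, 2.

Pick v_2 = (1, 0, 0, 0, 0)ᵀ.
Then v_1 = N · v_2 = (-4, 0, 8, 8, 0)ᵀ.

Sanity check: (A − (-2)·I) v_1 = (0, 0, 0, 0, 0)ᵀ = 0. ✓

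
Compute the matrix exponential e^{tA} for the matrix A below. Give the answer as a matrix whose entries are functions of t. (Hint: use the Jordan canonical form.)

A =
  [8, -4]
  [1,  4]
e^{tA} =
  [2*t*exp(6*t) + exp(6*t), -4*t*exp(6*t)]
  [t*exp(6*t), -2*t*exp(6*t) + exp(6*t)]

Strategy: write A = P · J · P⁻¹ where J is a Jordan canonical form, so e^{tA} = P · e^{tJ} · P⁻¹, and e^{tJ} can be computed block-by-block.

A has Jordan form
J =
  [6, 1]
  [0, 6]
(up to reordering of blocks).

Per-block formulas:
  For a 2×2 Jordan block J_2(6): exp(t · J_2(6)) = e^(6t)·(I + t·N), where N is the 2×2 nilpotent shift.

After assembling e^{tJ} and conjugating by P, we get:

e^{tA} =
  [2*t*exp(6*t) + exp(6*t), -4*t*exp(6*t)]
  [t*exp(6*t), -2*t*exp(6*t) + exp(6*t)]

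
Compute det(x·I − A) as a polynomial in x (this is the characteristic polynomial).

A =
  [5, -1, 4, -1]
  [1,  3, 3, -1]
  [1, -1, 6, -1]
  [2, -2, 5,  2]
x^4 - 16*x^3 + 96*x^2 - 256*x + 256

Expanding det(x·I − A) (e.g. by cofactor expansion or by noting that A is similar to its Jordan form J, which has the same characteristic polynomial as A) gives
  χ_A(x) = x^4 - 16*x^3 + 96*x^2 - 256*x + 256
which factors as (x - 4)^4. The eigenvalues (with algebraic multiplicities) are λ = 4 with multiplicity 4.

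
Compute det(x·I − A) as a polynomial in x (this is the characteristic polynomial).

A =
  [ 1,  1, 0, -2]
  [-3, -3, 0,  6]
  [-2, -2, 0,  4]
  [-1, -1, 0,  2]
x^4

Expanding det(x·I − A) (e.g. by cofactor expansion or by noting that A is similar to its Jordan form J, which has the same characteristic polynomial as A) gives
  χ_A(x) = x^4
which factors as x^4. The eigenvalues (with algebraic multiplicities) are λ = 0 with multiplicity 4.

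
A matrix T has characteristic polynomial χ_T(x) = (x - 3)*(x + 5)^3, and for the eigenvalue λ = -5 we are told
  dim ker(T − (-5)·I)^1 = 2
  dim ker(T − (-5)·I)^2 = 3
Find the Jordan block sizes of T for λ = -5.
Block sizes for λ = -5: [2, 1]

From the dimensions of kernels of powers, the number of Jordan blocks of size at least j is d_j − d_{j−1} where d_j = dim ker(N^j) (with d_0 = 0). Computing the differences gives [2, 1].
The number of blocks of size exactly k is (#blocks of size ≥ k) − (#blocks of size ≥ k + 1), so the partition is: 1 block(s) of size 1, 1 block(s) of size 2.
In nonincreasing order the block sizes are [2, 1].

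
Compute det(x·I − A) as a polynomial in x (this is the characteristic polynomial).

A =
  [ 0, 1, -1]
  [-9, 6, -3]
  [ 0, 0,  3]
x^3 - 9*x^2 + 27*x - 27

Expanding det(x·I − A) (e.g. by cofactor expansion or by noting that A is similar to its Jordan form J, which has the same characteristic polynomial as A) gives
  χ_A(x) = x^3 - 9*x^2 + 27*x - 27
which factors as (x - 3)^3. The eigenvalues (with algebraic multiplicities) are λ = 3 with multiplicity 3.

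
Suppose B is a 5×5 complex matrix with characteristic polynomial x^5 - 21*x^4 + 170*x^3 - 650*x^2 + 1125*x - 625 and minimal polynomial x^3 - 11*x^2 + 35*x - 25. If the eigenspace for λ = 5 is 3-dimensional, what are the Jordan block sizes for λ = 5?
Block sizes for λ = 5: [2, 1, 1]

Step 1 — from the characteristic polynomial, algebraic multiplicity of λ = 5 is 4. From dim ker(B − (5)·I) = 3, there are exactly 3 Jordan blocks for λ = 5.
Step 2 — from the minimal polynomial, the factor (x − 5)^2 tells us the largest block for λ = 5 has size 2.
Step 3 — with total size 4, 3 blocks, and largest block 2, the block sizes (in nonincreasing order) are [2, 1, 1].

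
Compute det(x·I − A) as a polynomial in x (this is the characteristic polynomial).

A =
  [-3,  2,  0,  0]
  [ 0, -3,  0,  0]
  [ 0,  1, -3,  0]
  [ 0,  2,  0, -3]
x^4 + 12*x^3 + 54*x^2 + 108*x + 81

Expanding det(x·I − A) (e.g. by cofactor expansion or by noting that A is similar to its Jordan form J, which has the same characteristic polynomial as A) gives
  χ_A(x) = x^4 + 12*x^3 + 54*x^2 + 108*x + 81
which factors as (x + 3)^4. The eigenvalues (with algebraic multiplicities) are λ = -3 with multiplicity 4.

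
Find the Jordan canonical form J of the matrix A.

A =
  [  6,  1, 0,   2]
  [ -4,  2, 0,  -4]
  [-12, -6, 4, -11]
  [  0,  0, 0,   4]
J_2(4) ⊕ J_2(4)

The characteristic polynomial is
  det(x·I − A) = x^4 - 16*x^3 + 96*x^2 - 256*x + 256 = (x - 4)^4

Eigenvalues and multiplicities (the geometric multiplicity of λ is n − rank(A − λI), which equals the number of Jordan blocks for λ):
  λ = 4: algebraic multiplicity = 4, geometric multiplicity = 2

Determining the block sizes for each eigenvalue:
  λ = 4: with am = 4 and gm = 2, the partition is not yet determined (e.g. several partitions of 4 into 2 parts exist). Let N = A − (4)·I. Computing rank(N^1) = 2, rank(N^2) = 0; the number of blocks of size ≥ j is rank(N^{j−1}) − rank(N^j), giving [2, 2]. So we have 2 block(s) of size 2 → block sizes [2, 2]

Assembling the blocks gives a Jordan form
J =
  [4, 1, 0, 0]
  [0, 4, 0, 0]
  [0, 0, 4, 1]
  [0, 0, 0, 4]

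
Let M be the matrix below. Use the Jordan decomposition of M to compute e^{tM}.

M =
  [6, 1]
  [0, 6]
e^{tM} =
  [exp(6*t), t*exp(6*t)]
  [0, exp(6*t)]

Strategy: write M = P · J · P⁻¹ where J is a Jordan canonical form, so e^{tM} = P · e^{tJ} · P⁻¹, and e^{tJ} can be computed block-by-block.

M has Jordan form
J =
  [6, 1]
  [0, 6]
(up to reordering of blocks).

Per-block formulas:
  For a 2×2 Jordan block J_2(6): exp(t · J_2(6)) = e^(6t)·(I + t·N), where N is the 2×2 nilpotent shift.

After assembling e^{tJ} and conjugating by P, we get:

e^{tM} =
  [exp(6*t), t*exp(6*t)]
  [0, exp(6*t)]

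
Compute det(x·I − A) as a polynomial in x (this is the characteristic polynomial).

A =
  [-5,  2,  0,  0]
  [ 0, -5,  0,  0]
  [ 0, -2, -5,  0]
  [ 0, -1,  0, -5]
x^4 + 20*x^3 + 150*x^2 + 500*x + 625

Expanding det(x·I − A) (e.g. by cofactor expansion or by noting that A is similar to its Jordan form J, which has the same characteristic polynomial as A) gives
  χ_A(x) = x^4 + 20*x^3 + 150*x^2 + 500*x + 625
which factors as (x + 5)^4. The eigenvalues (with algebraic multiplicities) are λ = -5 with multiplicity 4.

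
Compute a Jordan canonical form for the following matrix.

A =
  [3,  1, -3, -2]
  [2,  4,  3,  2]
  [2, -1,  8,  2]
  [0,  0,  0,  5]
J_2(5) ⊕ J_1(5) ⊕ J_1(5)

The characteristic polynomial is
  det(x·I − A) = x^4 - 20*x^3 + 150*x^2 - 500*x + 625 = (x - 5)^4

Eigenvalues and multiplicities (the geometric multiplicity of λ is n − rank(A − λI), which equals the number of Jordan blocks for λ):
  λ = 5: algebraic multiplicity = 4, geometric multiplicity = 3

Determining the block sizes for each eigenvalue:
  λ = 5: 3 blocks summing to 4 forces exactly one block of size 2 and the rest size 1 → block sizes [2, 1, 1]

Assembling the blocks gives a Jordan form
J =
  [5, 1, 0, 0]
  [0, 5, 0, 0]
  [0, 0, 5, 0]
  [0, 0, 0, 5]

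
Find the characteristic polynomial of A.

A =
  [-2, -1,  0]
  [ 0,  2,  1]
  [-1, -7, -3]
x^3 + 3*x^2 + 3*x + 1

Expanding det(x·I − A) (e.g. by cofactor expansion or by noting that A is similar to its Jordan form J, which has the same characteristic polynomial as A) gives
  χ_A(x) = x^3 + 3*x^2 + 3*x + 1
which factors as (x + 1)^3. The eigenvalues (with algebraic multiplicities) are λ = -1 with multiplicity 3.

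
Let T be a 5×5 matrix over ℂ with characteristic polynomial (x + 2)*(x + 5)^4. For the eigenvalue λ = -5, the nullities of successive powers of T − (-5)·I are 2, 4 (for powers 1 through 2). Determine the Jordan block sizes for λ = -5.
Block sizes for λ = -5: [2, 2]

From the dimensions of kernels of powers, the number of Jordan blocks of size at least j is d_j − d_{j−1} where d_j = dim ker(N^j) (with d_0 = 0). Computing the differences gives [2, 2].
The number of blocks of size exactly k is (#blocks of size ≥ k) − (#blocks of size ≥ k + 1), so the partition is: 2 block(s) of size 2.
In nonincreasing order the block sizes are [2, 2].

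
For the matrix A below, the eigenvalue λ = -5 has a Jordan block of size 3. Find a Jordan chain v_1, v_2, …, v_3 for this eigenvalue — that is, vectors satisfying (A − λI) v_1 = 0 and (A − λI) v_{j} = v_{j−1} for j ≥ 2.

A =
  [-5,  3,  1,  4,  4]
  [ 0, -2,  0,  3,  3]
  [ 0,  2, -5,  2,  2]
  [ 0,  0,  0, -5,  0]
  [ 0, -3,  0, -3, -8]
A Jordan chain for λ = -5 of length 3:
v_1 = (-1, 0, 0, 0, 0)ᵀ
v_2 = (3, 3, 2, 0, -3)ᵀ
v_3 = (0, 1, 0, 0, 0)ᵀ

Let N = A − (-5)·I. We want v_3 with N^3 v_3 = 0 but N^2 v_3 ≠ 0; then v_{j-1} := N · v_j for j = 3, …, 2.

Pick v_3 = (0, 1, 0, 0, 0)ᵀ.
Then v_2 = N · v_3 = (3, 3, 2, 0, -3)ᵀ.
Then v_1 = N · v_2 = (-1, 0, 0, 0, 0)ᵀ.

Sanity check: (A − (-5)·I) v_1 = (0, 0, 0, 0, 0)ᵀ = 0. ✓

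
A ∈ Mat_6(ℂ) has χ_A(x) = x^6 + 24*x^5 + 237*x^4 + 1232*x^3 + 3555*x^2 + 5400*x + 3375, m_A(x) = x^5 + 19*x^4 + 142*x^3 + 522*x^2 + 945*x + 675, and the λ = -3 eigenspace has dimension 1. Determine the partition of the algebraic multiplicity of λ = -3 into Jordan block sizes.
Block sizes for λ = -3: [3]

Step 1 — from the characteristic polynomial, algebraic multiplicity of λ = -3 is 3. From dim ker(A − (-3)·I) = 1, there are exactly 1 Jordan blocks for λ = -3.
Step 2 — from the minimal polynomial, the factor (x + 3)^3 tells us the largest block for λ = -3 has size 3.
Step 3 — with total size 3, 1 blocks, and largest block 3, the block sizes (in nonincreasing order) are [3].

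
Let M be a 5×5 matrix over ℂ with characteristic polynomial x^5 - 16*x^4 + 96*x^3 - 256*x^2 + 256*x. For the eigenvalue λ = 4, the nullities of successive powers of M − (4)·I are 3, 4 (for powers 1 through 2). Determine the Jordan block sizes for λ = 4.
Block sizes for λ = 4: [2, 1, 1]

From the dimensions of kernels of powers, the number of Jordan blocks of size at least j is d_j − d_{j−1} where d_j = dim ker(N^j) (with d_0 = 0). Computing the differences gives [3, 1].
The number of blocks of size exactly k is (#blocks of size ≥ k) − (#blocks of size ≥ k + 1), so the partition is: 2 block(s) of size 1, 1 block(s) of size 2.
In nonincreasing order the block sizes are [2, 1, 1].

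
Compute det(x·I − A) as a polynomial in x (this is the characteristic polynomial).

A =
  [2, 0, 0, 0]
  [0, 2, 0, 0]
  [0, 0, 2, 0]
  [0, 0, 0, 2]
x^4 - 8*x^3 + 24*x^2 - 32*x + 16

Expanding det(x·I − A) (e.g. by cofactor expansion or by noting that A is similar to its Jordan form J, which has the same characteristic polynomial as A) gives
  χ_A(x) = x^4 - 8*x^3 + 24*x^2 - 32*x + 16
which factors as (x - 2)^4. The eigenvalues (with algebraic multiplicities) are λ = 2 with multiplicity 4.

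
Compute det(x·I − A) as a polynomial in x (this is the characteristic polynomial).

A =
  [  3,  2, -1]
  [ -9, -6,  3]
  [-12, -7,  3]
x^3

Expanding det(x·I − A) (e.g. by cofactor expansion or by noting that A is similar to its Jordan form J, which has the same characteristic polynomial as A) gives
  χ_A(x) = x^3
which factors as x^3. The eigenvalues (with algebraic multiplicities) are λ = 0 with multiplicity 3.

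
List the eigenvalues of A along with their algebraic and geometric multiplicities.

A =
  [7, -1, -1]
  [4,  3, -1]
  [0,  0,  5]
λ = 5: alg = 3, geom = 1

Step 1 — factor the characteristic polynomial to read off the algebraic multiplicities:
  χ_A(x) = (x - 5)^3

Step 2 — compute geometric multiplicities via the rank-nullity identity g(λ) = n − rank(A − λI):
  rank(A − (5)·I) = 2, so dim ker(A − (5)·I) = n − 2 = 1

Summary:
  λ = 5: algebraic multiplicity = 3, geometric multiplicity = 1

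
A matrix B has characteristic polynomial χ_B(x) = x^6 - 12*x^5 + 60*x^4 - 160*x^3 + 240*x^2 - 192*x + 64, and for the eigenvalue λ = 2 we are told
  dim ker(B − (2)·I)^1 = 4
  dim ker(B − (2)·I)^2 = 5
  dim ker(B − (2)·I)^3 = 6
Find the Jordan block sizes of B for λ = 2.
Block sizes for λ = 2: [3, 1, 1, 1]

From the dimensions of kernels of powers, the number of Jordan blocks of size at least j is d_j − d_{j−1} where d_j = dim ker(N^j) (with d_0 = 0). Computing the differences gives [4, 1, 1].
The number of blocks of size exactly k is (#blocks of size ≥ k) − (#blocks of size ≥ k + 1), so the partition is: 3 block(s) of size 1, 1 block(s) of size 3.
In nonincreasing order the block sizes are [3, 1, 1, 1].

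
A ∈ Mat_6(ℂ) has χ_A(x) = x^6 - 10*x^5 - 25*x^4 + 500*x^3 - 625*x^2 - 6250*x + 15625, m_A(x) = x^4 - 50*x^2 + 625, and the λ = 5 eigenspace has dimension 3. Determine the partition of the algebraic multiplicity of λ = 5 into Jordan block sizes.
Block sizes for λ = 5: [2, 1, 1]

Step 1 — from the characteristic polynomial, algebraic multiplicity of λ = 5 is 4. From dim ker(A − (5)·I) = 3, there are exactly 3 Jordan blocks for λ = 5.
Step 2 — from the minimal polynomial, the factor (x − 5)^2 tells us the largest block for λ = 5 has size 2.
Step 3 — with total size 4, 3 blocks, and largest block 2, the block sizes (in nonincreasing order) are [2, 1, 1].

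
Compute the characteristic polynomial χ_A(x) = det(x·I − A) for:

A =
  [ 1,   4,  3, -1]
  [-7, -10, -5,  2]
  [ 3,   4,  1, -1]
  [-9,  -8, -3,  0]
x^4 + 8*x^3 + 24*x^2 + 32*x + 16

Expanding det(x·I − A) (e.g. by cofactor expansion or by noting that A is similar to its Jordan form J, which has the same characteristic polynomial as A) gives
  χ_A(x) = x^4 + 8*x^3 + 24*x^2 + 32*x + 16
which factors as (x + 2)^4. The eigenvalues (with algebraic multiplicities) are λ = -2 with multiplicity 4.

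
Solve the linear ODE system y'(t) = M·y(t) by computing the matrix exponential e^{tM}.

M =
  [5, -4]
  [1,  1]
e^{tM} =
  [2*t*exp(3*t) + exp(3*t), -4*t*exp(3*t)]
  [t*exp(3*t), -2*t*exp(3*t) + exp(3*t)]

Strategy: write M = P · J · P⁻¹ where J is a Jordan canonical form, so e^{tM} = P · e^{tJ} · P⁻¹, and e^{tJ} can be computed block-by-block.

M has Jordan form
J =
  [3, 1]
  [0, 3]
(up to reordering of blocks).

Per-block formulas:
  For a 2×2 Jordan block J_2(3): exp(t · J_2(3)) = e^(3t)·(I + t·N), where N is the 2×2 nilpotent shift.

After assembling e^{tJ} and conjugating by P, we get:

e^{tM} =
  [2*t*exp(3*t) + exp(3*t), -4*t*exp(3*t)]
  [t*exp(3*t), -2*t*exp(3*t) + exp(3*t)]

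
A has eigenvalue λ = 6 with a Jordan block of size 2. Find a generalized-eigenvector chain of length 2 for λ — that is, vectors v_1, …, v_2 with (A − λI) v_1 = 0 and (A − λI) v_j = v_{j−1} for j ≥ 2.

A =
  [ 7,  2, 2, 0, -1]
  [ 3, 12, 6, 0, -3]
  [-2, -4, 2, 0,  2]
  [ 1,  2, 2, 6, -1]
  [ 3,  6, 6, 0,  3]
A Jordan chain for λ = 6 of length 2:
v_1 = (1, 3, -2, 1, 3)ᵀ
v_2 = (1, 0, 0, 0, 0)ᵀ

Let N = A − (6)·I. We want v_2 with N^2 v_2 = 0 but N^1 v_2 ≠ 0; then v_{j-1} := N · v_j for j = 2, …, 2.

Pick v_2 = (1, 0, 0, 0, 0)ᵀ.
Then v_1 = N · v_2 = (1, 3, -2, 1, 3)ᵀ.

Sanity check: (A − (6)·I) v_1 = (0, 0, 0, 0, 0)ᵀ = 0. ✓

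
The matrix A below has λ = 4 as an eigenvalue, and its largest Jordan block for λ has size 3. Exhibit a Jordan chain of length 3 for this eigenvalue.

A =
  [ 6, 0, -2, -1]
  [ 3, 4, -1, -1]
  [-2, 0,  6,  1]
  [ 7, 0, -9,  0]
A Jordan chain for λ = 4 of length 3:
v_1 = (1, 1, -1, 4)ᵀ
v_2 = (2, 3, -2, 7)ᵀ
v_3 = (1, 0, 0, 0)ᵀ

Let N = A − (4)·I. We want v_3 with N^3 v_3 = 0 but N^2 v_3 ≠ 0; then v_{j-1} := N · v_j for j = 3, …, 2.

Pick v_3 = (1, 0, 0, 0)ᵀ.
Then v_2 = N · v_3 = (2, 3, -2, 7)ᵀ.
Then v_1 = N · v_2 = (1, 1, -1, 4)ᵀ.

Sanity check: (A − (4)·I) v_1 = (0, 0, 0, 0)ᵀ = 0. ✓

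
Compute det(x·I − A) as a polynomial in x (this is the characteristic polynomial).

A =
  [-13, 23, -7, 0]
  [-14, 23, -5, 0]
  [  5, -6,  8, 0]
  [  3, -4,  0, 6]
x^4 - 24*x^3 + 216*x^2 - 864*x + 1296

Expanding det(x·I − A) (e.g. by cofactor expansion or by noting that A is similar to its Jordan form J, which has the same characteristic polynomial as A) gives
  χ_A(x) = x^4 - 24*x^3 + 216*x^2 - 864*x + 1296
which factors as (x - 6)^4. The eigenvalues (with algebraic multiplicities) are λ = 6 with multiplicity 4.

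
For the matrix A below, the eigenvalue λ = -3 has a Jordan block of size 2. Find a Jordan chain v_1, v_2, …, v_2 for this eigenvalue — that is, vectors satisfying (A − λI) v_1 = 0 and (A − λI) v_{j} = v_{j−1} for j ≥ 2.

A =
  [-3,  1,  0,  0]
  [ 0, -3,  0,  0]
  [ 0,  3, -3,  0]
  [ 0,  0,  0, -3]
A Jordan chain for λ = -3 of length 2:
v_1 = (1, 0, 3, 0)ᵀ
v_2 = (0, 1, 0, 0)ᵀ

Let N = A − (-3)·I. We want v_2 with N^2 v_2 = 0 but N^1 v_2 ≠ 0; then v_{j-1} := N · v_j for j = 2, …, 2.

Pick v_2 = (0, 1, 0, 0)ᵀ.
Then v_1 = N · v_2 = (1, 0, 3, 0)ᵀ.

Sanity check: (A − (-3)·I) v_1 = (0, 0, 0, 0)ᵀ = 0. ✓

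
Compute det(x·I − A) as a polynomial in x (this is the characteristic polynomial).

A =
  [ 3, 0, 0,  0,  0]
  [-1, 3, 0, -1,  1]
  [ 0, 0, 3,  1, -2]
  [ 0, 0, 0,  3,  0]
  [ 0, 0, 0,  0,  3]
x^5 - 15*x^4 + 90*x^3 - 270*x^2 + 405*x - 243

Expanding det(x·I − A) (e.g. by cofactor expansion or by noting that A is similar to its Jordan form J, which has the same characteristic polynomial as A) gives
  χ_A(x) = x^5 - 15*x^4 + 90*x^3 - 270*x^2 + 405*x - 243
which factors as (x - 3)^5. The eigenvalues (with algebraic multiplicities) are λ = 3 with multiplicity 5.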